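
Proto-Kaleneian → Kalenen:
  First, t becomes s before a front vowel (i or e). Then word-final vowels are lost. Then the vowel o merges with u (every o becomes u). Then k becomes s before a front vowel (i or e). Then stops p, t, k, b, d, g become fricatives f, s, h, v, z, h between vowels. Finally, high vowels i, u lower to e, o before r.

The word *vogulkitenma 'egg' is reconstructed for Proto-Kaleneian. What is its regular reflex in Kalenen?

Kalenen: *vogulkitenma
  vogulkitenma → vogulkisenma   [palatalisation]
  vogulkisenma → vogulkisenm   [apocope]
  vogulkisenm → vugulkisenm   [vowel merger]
  vugulkisenm → vugulsisenm   [palatalisation]
  vugulsisenm → vuhulsisenm   [intervocalic lenition]
  vuhulsisenm (rule 6 does not apply)
  giving Kalenen vuhulsisenm.

vuhulsisenm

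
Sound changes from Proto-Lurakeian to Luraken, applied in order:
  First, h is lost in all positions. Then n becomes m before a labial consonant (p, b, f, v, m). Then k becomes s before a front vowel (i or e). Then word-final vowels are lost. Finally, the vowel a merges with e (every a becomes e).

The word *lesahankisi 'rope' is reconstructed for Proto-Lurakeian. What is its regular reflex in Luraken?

leseensis

Luraken: start from *lesahankisi.
  rule 1 (h-loss): lesahankisi → lesaankisi
  rule 2: no change — lesaankisi
  rule 3 (palatalisation): lesaankisi → lesaansisi
  rule 4 (apocope): lesaansisi → lesaansis
  rule 5 (vowel merger): lesaansis → leseensis
  ⇒ Luraken leseensis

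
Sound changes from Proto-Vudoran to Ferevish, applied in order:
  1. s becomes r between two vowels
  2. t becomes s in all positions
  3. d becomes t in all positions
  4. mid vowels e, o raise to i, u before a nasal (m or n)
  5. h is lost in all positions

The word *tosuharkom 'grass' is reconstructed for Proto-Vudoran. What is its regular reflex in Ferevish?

soruarkum

Ferevish: start from *tosuharkom.
  rule 1 (rhotacism): tosuharkom → toruharkom
  rule 2 (unconditioned shift): toruharkom → soruharkom
  rule 3: no change — soruharkom
  rule 4 (pre-nasal raising): soruharkom → soruharkum
  rule 5 (h-loss): soruharkum → soruarkum
  ⇒ Ferevish soruarkum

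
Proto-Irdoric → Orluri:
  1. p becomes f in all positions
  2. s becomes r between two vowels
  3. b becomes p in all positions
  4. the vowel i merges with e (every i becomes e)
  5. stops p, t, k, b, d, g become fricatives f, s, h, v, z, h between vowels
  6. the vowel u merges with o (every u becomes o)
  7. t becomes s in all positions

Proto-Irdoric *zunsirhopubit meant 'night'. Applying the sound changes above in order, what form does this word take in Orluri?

zonserhofofes

Orluri: *zunsirhopubit > zunsirhofubit > zunsirhofupit > zunserhofupet > zunserhofufet > zonserhofofet > zonserhofofes  (by unconditioned shift, unconditioned shift, vowel merger, intervocalic lenition, vowel merger, unconditioned shift)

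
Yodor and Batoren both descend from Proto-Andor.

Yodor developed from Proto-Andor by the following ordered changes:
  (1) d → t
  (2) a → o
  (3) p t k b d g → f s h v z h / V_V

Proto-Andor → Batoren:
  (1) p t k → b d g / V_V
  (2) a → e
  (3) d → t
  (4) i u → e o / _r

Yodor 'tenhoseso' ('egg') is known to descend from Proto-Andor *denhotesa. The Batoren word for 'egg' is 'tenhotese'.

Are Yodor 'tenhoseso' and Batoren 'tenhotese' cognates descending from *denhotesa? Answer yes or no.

yes

Derive the expected Batoren reflex of *denhotesa:
Batoren: *denhotesa
  denhotesa → denhodesa   [intervocalic voicing]
  denhodesa → denhodese   [vowel merger]
  denhodese → tenhotese   [unconditioned shift]
  tenhotese (rule 4 does not apply)
  giving Batoren tenhotese.
Batoren 'tenhotese' matches the regular reflex exactly, so the pair is cognate.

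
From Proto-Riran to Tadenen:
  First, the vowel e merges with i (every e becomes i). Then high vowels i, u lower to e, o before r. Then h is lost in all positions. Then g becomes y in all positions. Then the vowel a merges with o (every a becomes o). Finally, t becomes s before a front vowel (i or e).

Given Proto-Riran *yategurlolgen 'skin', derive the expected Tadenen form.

yosiyorlolyin

Tadenen: *yategurlolgen
  yategurlolgen → yatigurlolgin   [vowel merger]
  yatigurlolgin → yatigorlolgin   [pre-rhotic lowering]
  yatigorlolgin (rule 3 does not apply)
  yatigorlolgin → yatiyorlolyin   [unconditioned shift]
  yatiyorlolyin → yotiyorlolyin   [vowel merger]
  yotiyorlolyin → yosiyorlolyin   [palatalisation]
  giving Tadenen yosiyorlolyin.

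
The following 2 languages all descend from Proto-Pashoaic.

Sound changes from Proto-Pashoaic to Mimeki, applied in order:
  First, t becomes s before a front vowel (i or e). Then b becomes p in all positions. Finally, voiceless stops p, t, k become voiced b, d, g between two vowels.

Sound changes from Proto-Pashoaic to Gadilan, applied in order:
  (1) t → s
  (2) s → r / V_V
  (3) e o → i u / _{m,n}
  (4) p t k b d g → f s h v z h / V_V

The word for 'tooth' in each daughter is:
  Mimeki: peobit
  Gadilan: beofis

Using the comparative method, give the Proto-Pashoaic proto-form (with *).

Position 6: Mimeki has t, Gadilan has s. Mimeki preserves t here (none of its changes turn any other segment into t), so the proto-segment is *t.
Position 1: Mimeki has p, Gadilan has b. Gadilan preserves b here (none of its changes turn any other segment into b), so the proto-segment is *b.
Position 4: Mimeki has b, Gadilan has f. Taking the neighbouring segments as reconstructed: Mimeki b could go back to *p or *b; Gadilan f could go back to *p or *f — the one source consistent with every daughter is *p.
The remaining positions agree across the daughters. Check the candidate against every language:
Mimeki: start from *beopit.
  rule 1: no change — beopit
  rule 2 (unconditioned shift): beopit → peopit
  rule 3 (intervocalic voicing): peopit → peobit
  ⇒ Mimeki peobit
Gadilan: start from *beopit.
  rule 1 (unconditioned shift): beopit → beopis
  rule 2: no change — beopis
  rule 3: no change — beopis
  rule 4 (intervocalic lenition): beopis → beofis
  ⇒ Gadilan beofis
Only *beopit yields all of Mimeki peobit, Gadilan beofis.

*beopit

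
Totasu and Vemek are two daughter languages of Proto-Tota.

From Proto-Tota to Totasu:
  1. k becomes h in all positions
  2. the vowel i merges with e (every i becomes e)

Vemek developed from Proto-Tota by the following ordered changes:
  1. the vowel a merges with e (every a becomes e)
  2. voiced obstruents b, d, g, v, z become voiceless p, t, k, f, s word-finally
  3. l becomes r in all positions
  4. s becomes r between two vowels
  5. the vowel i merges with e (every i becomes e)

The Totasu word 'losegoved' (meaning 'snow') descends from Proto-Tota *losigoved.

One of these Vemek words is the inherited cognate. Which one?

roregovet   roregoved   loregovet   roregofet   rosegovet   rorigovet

roregovet

Vemek: start from *losigoved.
  rule 1: no change — losigoved
  rule 2 (final devoicing): losigoved → losigovet
  rule 3 (unconditioned shift): losigovet → rosigovet
  rule 4 (rhotacism): rosigovet → rorigovet
  rule 5 (vowel merger): rorigovet → roregovet
  ⇒ Vemek roregovet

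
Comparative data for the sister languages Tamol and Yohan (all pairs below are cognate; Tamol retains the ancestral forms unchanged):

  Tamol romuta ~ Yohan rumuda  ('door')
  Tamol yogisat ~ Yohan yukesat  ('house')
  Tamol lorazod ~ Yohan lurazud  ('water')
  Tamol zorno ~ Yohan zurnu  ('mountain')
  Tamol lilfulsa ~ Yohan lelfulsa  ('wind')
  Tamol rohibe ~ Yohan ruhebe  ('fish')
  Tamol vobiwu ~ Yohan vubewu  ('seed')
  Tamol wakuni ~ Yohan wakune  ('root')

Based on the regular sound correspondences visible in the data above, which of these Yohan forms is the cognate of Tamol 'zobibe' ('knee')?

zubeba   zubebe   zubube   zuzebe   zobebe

zubebe

vobiwu ~ vubewu — Tamol o corresponds to Yohan u after a consonant, before a labial obstruent.
rohibe ~ ruhebe — Tamol i corresponds to Yohan e after a consonant, before a labial obstruent.
Applying these to Tamol 'zobibe':
  zobibe → zubibe   (o→u after a consonant, before a labial obstruent)
  zubibe → zubebe   (i→e after a consonant, before a labial obstruent)
So the Yohan cognate is 'zubebe'.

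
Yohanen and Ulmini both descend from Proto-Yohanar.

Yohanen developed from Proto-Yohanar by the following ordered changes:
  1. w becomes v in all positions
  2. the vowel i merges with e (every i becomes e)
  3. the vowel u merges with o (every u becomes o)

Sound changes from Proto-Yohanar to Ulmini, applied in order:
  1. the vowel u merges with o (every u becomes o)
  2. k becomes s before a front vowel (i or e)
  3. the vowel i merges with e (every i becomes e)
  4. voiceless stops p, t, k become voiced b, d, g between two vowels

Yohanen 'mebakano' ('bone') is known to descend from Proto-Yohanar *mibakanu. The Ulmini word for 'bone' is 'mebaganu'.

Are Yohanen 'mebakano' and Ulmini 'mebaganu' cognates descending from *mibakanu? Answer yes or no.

no

Derive the expected Ulmini reflex of *mibakanu:
Ulmini: *mibakanu
  mibakanu → mibakano   [vowel merger]
  mibakano (rule 2 does not apply)
  mibakano → mebakano   [vowel merger]
  mebakano → mebagano   [intervocalic voicing]
  giving Ulmini mebagano.
The regular Ulmini reflex would be 'mebagano', but the attested form is 'mebaganu'. The correspondence is irregular, so they are not cognates (the Ulmini form has a different source).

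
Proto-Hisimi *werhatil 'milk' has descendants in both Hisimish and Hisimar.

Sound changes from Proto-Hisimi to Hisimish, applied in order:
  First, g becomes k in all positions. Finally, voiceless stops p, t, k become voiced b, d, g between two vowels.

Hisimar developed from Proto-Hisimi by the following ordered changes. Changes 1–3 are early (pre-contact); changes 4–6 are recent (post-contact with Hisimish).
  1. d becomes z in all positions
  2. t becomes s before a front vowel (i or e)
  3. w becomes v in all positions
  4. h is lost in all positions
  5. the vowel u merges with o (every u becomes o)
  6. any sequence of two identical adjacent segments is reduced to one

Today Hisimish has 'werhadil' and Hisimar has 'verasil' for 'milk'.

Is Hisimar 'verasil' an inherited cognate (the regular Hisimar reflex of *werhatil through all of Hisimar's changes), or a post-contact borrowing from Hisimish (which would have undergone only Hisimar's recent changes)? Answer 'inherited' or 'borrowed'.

If inherited, *werhatil would pass through all of Hisimar's changes:
Hisimar: *werhatil > werhasil > verhasil > verasil  (by palatalisation, unconditioned shift, h-loss)
If borrowed from Hisimish 'werhadil' after the early changes, it would undergo only the recent ones:
  rule 4 (h-loss): werhadil → weradil
  rule 5 (vowel merger): no change (weradil)
  rule 6 (degemination): no change (weradil)
  ⇒ as a loan: weradil
Hisimar 'verasil' matches the inherited outcome exactly, so it is an inherited cognate, not a loan.

inherited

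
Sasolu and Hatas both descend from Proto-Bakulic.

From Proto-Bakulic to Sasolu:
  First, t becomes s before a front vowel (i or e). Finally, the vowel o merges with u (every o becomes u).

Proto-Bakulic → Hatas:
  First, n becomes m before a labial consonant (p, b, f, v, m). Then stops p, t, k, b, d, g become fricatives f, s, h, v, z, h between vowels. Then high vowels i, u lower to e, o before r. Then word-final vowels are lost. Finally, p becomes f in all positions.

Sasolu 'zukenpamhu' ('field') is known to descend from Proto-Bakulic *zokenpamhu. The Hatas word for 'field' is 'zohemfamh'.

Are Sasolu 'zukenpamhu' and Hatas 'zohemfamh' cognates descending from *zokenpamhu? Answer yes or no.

yes

Derive the expected Hatas reflex of *zokenpamhu:
Hatas: start from *zokenpamhu.
  rule 1 (nasal place assimilation): zokenpamhu → zokempamhu
  rule 2 (intervocalic lenition): zokempamhu → zohempamhu
  rule 3: no change — zohempamhu
  rule 4 (apocope): zohempamhu → zohempamh
  rule 5 (unconditioned shift): zohempamh → zohemfamh
  ⇒ Hatas zohemfamh
Hatas 'zohemfamh' matches the regular reflex exactly, so the pair is cognate.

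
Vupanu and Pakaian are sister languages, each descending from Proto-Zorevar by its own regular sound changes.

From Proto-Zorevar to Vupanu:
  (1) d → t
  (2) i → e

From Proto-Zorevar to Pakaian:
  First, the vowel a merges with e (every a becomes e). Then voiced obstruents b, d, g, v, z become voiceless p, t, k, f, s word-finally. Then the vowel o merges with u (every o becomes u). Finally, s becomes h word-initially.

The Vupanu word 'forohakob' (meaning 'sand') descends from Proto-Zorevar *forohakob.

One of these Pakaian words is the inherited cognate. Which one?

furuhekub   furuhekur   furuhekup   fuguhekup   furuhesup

Pakaian: start from *forohakob.
  rule 1 (vowel merger): forohakob → forohekob
  rule 2 (final devoicing): forohekob → forohekop
  rule 3 (vowel merger): forohekop → furuhekup
  rule 4: no change — furuhekup
  ⇒ Pakaian furuhekup
Only 'furuhekup' matches the regular Pakaian development of *forohakob.

furuhekup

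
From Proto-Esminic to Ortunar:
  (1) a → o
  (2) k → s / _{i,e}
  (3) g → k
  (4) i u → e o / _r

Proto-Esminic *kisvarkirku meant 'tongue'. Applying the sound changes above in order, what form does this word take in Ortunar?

Ortunar: *kisvarkirku
  kisvarkirku → kisvorkirku   [vowel merger]
  kisvorkirku → sisvorsirku   [palatalisation]
  sisvorsirku (rule 3 does not apply)
  sisvorsirku → sisvorserku   [pre-rhotic lowering]
  giving Ortunar sisvorserku.

sisvorserku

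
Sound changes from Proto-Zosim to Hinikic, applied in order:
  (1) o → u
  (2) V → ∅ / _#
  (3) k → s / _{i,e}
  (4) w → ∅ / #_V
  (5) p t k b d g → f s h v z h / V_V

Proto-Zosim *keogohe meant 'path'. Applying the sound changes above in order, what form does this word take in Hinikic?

seuhuh

Hinikic: start from *keogohe.
  rule 1 (vowel merger): keogohe → keuguhe
  rule 2 (apocope): keuguhe → keuguh
  rule 3 (palatalisation): keuguh → seuguh
  rule 4: no change — seuguh
  rule 5 (intervocalic lenition): seuguh → seuhuh
  ⇒ Hinikic seuhuh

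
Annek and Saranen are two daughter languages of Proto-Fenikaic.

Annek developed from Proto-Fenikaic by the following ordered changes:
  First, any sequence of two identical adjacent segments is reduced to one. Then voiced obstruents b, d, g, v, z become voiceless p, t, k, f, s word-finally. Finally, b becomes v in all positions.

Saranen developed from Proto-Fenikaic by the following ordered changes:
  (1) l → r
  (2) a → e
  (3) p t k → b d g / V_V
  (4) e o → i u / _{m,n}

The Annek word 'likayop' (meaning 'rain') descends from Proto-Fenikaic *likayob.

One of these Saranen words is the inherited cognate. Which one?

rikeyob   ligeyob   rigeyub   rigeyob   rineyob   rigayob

Saranen: start from *likayob.
  rule 1 (unconditioned shift): likayob → rikayob
  rule 2 (vowel merger): rikayob → rikeyob
  rule 3 (intervocalic voicing): rikeyob → rigeyob
  rule 4: no change — rigeyob
  ⇒ Saranen rigeyob
Only 'rigeyob' matches the regular Saranen development of *likayob.

rigeyob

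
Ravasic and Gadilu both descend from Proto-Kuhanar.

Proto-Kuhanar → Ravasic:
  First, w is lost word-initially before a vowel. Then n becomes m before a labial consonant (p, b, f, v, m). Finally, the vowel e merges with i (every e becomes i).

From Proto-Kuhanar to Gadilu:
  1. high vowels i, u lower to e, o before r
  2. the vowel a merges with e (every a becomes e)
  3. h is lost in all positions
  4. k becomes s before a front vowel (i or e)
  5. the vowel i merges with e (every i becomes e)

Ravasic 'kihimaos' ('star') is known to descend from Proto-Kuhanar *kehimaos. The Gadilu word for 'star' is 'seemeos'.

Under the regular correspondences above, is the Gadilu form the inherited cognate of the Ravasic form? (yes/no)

Derive the expected Gadilu reflex of *kehimaos:
Gadilu: start from *kehimaos.
  rule 1: no change — kehimaos
  rule 2 (vowel merger): kehimaos → kehimeos
  rule 3 (h-loss): kehimeos → keimeos
  rule 4 (palatalisation): keimeos → seimeos
  rule 5 (vowel merger): seimeos → seemeos
  ⇒ Gadilu seemeos
Gadilu 'seemeos' matches the regular reflex exactly, so the pair is cognate.

yes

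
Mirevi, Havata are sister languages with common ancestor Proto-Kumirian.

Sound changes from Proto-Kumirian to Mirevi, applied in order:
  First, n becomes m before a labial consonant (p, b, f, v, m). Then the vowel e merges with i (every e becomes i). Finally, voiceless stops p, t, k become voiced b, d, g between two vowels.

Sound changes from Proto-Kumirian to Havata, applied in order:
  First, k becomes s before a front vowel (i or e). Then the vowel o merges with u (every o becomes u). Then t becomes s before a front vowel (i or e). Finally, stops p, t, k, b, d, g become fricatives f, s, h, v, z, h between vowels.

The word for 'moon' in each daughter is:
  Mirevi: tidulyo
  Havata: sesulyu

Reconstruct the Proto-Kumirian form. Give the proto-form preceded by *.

Position 2: Mirevi has i, Havata has e. Havata preserves e here (none of its changes turn any other segment into e), so the proto-segment is *e.
Position 3: Mirevi has d, Havata has s. Taking the neighbouring segments as reconstructed: Mirevi d could go back to *t or *d; Havata s could go back to *t or *s — the one source consistent with every daughter is *t.
Verify the candidate proto-form against each daughter:
Mirevi: start from *tetulyo.
  rule 1: no change — tetulyo
  rule 2 (vowel merger): tetulyo → titulyo
  rule 3 (intervocalic voicing): titulyo → tidulyo
  ⇒ Mirevi tidulyo
Havata: *tetulyo
  tetulyo (rule 1 does not apply)
  tetulyo → tetulyu   [vowel merger]
  tetulyu → setulyu   [palatalisation]
  setulyu → sesulyu   [intervocalic lenition]
  giving Havata sesulyu.
Only *tetulyo yields all of Mirevi tidulyo, Havata sesulyu.

*tetulyo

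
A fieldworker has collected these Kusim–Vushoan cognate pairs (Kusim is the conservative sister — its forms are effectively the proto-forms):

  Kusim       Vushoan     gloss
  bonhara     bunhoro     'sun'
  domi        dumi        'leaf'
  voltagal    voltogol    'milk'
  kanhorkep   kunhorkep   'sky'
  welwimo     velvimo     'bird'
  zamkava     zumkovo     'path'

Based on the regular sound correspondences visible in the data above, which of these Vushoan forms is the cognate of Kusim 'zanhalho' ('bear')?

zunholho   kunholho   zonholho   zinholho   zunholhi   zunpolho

kanhorkep ~ kunhorkep — Kusim a corresponds to Vushoan u after a consonant, before a nasal.
voltagal ~ voltogol — Kusim a corresponds to Vushoan o after a consonant, before a consonant other than r, m, n, p, b, f, v.
Applying these to Kusim 'zanhalho':
  zanhalho → zunhalho   (a→u after a consonant, before a nasal)
  zunhalho → zunholho   (a→o after a consonant, before a consonant other than r, m, n, p, b, f, v)
So the Vushoan cognate is 'zunholho'.

zunholho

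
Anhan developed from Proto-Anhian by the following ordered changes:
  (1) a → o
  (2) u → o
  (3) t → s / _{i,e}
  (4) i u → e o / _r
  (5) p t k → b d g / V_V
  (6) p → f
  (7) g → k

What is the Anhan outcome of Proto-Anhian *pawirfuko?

fowerfoko

Anhan: *pawirfuko
  pawirfuko → powirfuko   [vowel merger]
  powirfuko → powirfoko   [vowel merger]
  powirfoko (rule 3 does not apply)
  powirfoko → powerfoko   [pre-rhotic lowering]
  powerfoko → powerfogo   [intervocalic voicing]
  powerfogo → fowerfogo   [unconditioned shift]
  fowerfogo → fowerfoko   [unconditioned shift]
  giving Anhan fowerfoko.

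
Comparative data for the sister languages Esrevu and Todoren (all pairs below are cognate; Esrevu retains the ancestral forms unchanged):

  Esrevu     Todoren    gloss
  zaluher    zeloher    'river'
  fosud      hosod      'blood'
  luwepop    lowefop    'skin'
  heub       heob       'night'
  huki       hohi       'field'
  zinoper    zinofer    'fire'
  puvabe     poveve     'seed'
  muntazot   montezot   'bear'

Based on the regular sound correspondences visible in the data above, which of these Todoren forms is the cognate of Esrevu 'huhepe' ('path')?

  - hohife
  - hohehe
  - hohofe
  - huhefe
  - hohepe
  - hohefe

zaluher ~ zeloher, fosud ~ hosod — Esrevu u corresponds to Todoren o after a consonant, before a consonant other than r, m, n, p, b, f, v.
zinoper ~ zinofer — Esrevu p corresponds to Todoren f between vowels (before a front vowel).
Applying these to Esrevu 'huhepe':
  huhepe → hohepe   (u→o after a consonant, before a consonant other than r, m, n, p, b, f, v)
  hohepe → hohefe   (p→f between vowels (before a front vowel))
So the Todoren cognate is 'hohefe'.

hohefe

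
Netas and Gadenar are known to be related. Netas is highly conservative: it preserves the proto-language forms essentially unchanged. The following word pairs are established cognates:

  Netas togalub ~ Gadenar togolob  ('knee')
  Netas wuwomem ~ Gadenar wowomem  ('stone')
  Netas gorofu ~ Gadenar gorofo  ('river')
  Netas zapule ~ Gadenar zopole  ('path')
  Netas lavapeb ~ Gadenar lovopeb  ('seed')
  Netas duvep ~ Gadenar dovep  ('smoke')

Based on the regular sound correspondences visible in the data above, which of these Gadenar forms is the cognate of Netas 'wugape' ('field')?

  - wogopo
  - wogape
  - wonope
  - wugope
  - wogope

wogope

wuwomem ~ wowomem, zapule ~ zopole — Netas u corresponds to Gadenar o after a consonant, before a consonant other than r, m, n, p, b, f, v.
zapule ~ zopole, lavapeb ~ lovopeb — Netas a corresponds to Gadenar o after a consonant, before a labial obstruent.
Applying these to Netas 'wugape':
  wugape → wogape   (u→o after a consonant, before a consonant other than r, m, n, p, b, f, v)
  wogape → wogope   (a→o after a consonant, before a labial obstruent)
So the Gadenar cognate is 'wogope'.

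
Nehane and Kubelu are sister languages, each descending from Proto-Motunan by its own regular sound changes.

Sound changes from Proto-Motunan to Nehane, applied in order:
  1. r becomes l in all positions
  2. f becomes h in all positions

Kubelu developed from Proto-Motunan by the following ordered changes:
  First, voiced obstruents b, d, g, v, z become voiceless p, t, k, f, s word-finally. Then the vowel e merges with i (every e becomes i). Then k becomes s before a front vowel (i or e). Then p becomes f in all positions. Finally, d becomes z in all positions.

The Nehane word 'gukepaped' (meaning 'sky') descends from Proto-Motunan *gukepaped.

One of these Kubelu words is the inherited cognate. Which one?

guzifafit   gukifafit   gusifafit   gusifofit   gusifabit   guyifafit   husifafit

Kubelu: *gukepaped > gukepapet > gukipapit > gusipapit > gusifafit  (by final devoicing, vowel merger, palatalisation, unconditioned shift)

gusifafit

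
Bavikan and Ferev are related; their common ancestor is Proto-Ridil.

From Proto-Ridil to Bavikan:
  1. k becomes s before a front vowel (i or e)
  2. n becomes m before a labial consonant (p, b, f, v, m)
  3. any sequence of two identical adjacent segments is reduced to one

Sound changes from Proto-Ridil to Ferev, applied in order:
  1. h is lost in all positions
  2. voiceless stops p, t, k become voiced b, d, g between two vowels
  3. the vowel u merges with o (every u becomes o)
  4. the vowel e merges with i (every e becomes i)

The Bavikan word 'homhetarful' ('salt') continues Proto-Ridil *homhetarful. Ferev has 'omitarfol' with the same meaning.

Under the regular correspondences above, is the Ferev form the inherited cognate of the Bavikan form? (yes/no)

Derive the expected Ferev reflex of *homhetarful:
Ferev: start from *homhetarful.
  rule 1 (h-loss): homhetarful → ometarful
  rule 2 (intervocalic voicing): ometarful → omedarful
  rule 3 (vowel merger): omedarful → omedarfol
  rule 4 (vowel merger): omedarfol → omidarfol
  ⇒ Ferev omidarfol
The regular Ferev reflex would be 'omidarfol', but the attested form is 'omitarfol'. The correspondence is irregular, so they are not cognates (the Ferev form has a different source).

no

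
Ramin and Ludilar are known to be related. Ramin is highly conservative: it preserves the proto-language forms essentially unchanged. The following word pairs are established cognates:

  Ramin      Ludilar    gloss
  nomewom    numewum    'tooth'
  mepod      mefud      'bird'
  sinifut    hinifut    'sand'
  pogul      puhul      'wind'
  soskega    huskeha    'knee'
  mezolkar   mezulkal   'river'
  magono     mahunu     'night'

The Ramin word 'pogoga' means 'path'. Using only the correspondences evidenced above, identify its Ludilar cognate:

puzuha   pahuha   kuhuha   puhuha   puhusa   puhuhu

mepod ~ mefud, pogul ~ puhul — Ramin o corresponds to Ludilar u after a consonant, before a consonant other than r, m, n, p, b, f, v.
magono ~ mahunu — Ramin g corresponds to Ludilar h between vowels (before a back vowel).
soskega ~ huskeha — Ramin g corresponds to Ludilar h between vowels (before a back vowel).
Applying these to Ramin 'pogoga':
  pogoga → pugoga   (o→u after a consonant, before a consonant other than r, m, n, p, b, f, v)
  pugoga → puhoga   (g→h between vowels (before a back vowel))
  puhoga → puhuga   (o→u after a consonant, before a consonant other than r, m, n, p, b, f, v)
  puhuga → puhuha   (g→h between vowels (before a back vowel))
So the Ludilar cognate is 'puhuha'.

puhuha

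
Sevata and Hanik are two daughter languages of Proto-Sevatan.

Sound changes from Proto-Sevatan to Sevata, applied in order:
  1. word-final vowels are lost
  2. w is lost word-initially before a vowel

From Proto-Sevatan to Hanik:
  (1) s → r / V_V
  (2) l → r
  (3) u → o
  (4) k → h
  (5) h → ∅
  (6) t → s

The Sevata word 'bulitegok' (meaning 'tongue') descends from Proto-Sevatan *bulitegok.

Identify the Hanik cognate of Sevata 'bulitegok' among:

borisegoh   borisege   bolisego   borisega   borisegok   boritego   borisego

Hanik: start from *bulitegok.
  rule 1: no change — bulitegok
  rule 2 (unconditioned shift): bulitegok → buritegok
  rule 3 (vowel merger): buritegok → boritegok
  rule 4 (unconditioned shift): boritegok → boritegoh
  rule 5 (h-loss): boritegoh → boritego
  rule 6 (unconditioned shift): boritego → borisego
  ⇒ Hanik borisego
Only 'borisego' matches the regular Hanik development of *bulitegok.

borisego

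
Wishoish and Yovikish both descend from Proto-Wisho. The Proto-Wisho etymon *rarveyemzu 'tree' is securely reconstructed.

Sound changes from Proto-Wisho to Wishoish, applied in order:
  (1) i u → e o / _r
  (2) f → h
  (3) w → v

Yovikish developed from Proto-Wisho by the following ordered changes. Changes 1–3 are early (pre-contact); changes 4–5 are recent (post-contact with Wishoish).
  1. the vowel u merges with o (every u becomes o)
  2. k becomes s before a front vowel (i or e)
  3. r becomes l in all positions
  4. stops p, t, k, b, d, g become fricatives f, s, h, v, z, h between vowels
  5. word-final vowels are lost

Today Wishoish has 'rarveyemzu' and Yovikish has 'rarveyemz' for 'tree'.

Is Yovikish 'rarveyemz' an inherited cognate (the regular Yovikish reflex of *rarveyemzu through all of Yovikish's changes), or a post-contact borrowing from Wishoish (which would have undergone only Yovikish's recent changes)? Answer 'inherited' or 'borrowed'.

borrowed

If inherited, *rarveyemzu would pass through all of Yovikish's changes:
Yovikish: start from *rarveyemzu.
  rule 1 (vowel merger): rarveyemzu → rarveyemzo
  rule 2: no change — rarveyemzo
  rule 3 (unconditioned shift): rarveyemzo → lalveyemzo
  rule 4: no change — lalveyemzo
  rule 5 (apocope): lalveyemzo → lalveyemz
  ⇒ Yovikish lalveyemz
If borrowed from Wishoish 'rarveyemzu' after the early changes, it would undergo only the recent ones:
  rule 4 (intervocalic lenition): no change (rarveyemzu)
  rule 5 (apocope): rarveyemzu → rarveyemz
  ⇒ as a loan: rarveyemz
Yovikish 'rarveyemz' matches the loan outcome 'rarveyemz', not the inherited 'lalveyemz' — it skipped the early Yovikish changes, so it was borrowed from Wishoish.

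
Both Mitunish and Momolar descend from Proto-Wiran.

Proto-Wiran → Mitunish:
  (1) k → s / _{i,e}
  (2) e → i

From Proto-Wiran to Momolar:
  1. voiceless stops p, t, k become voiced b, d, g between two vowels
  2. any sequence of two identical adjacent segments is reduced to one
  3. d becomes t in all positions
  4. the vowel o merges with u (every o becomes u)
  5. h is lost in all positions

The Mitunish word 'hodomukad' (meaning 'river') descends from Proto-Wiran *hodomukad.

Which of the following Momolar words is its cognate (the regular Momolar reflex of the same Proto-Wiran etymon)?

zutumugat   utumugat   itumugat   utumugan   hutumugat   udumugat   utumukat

utumugat

Momolar: *hodomukad
  hodomukad → hodomugad   [intervocalic voicing]
  hodomugad (rule 2 does not apply)
  hodomugad → hotomugat   [unconditioned shift]
  hotomugat → hutumugat   [vowel merger]
  hutumugat → utumugat   [h-loss]
  giving Momolar utumugat.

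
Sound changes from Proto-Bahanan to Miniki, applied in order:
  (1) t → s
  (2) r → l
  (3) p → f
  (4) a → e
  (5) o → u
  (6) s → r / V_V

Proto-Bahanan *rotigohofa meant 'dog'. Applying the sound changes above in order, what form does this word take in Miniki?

luriguhufe

Miniki: start from *rotigohofa.
  rule 1 (unconditioned shift): rotigohofa → rosigohofa
  rule 2 (unconditioned shift): rosigohofa → losigohofa
  rule 3: no change — losigohofa
  rule 4 (vowel merger): losigohofa → losigohofe
  rule 5 (vowel merger): losigohofe → lusiguhufe
  rule 6 (rhotacism): lusiguhufe → luriguhufe
  ⇒ Miniki luriguhufe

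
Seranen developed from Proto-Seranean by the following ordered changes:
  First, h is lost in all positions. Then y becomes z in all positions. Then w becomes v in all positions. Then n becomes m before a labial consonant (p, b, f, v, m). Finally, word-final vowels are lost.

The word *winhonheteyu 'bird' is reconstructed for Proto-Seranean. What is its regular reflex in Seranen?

Seranen: *winhonheteyu
  winhonheteyu → winoneteyu   [h-loss]
  winoneteyu → winonetezu   [unconditioned shift]
  winonetezu → vinonetezu   [unconditioned shift]
  vinonetezu (rule 4 does not apply)
  vinonetezu → vinonetez   [apocope]
  giving Seranen vinonetez.

vinonetez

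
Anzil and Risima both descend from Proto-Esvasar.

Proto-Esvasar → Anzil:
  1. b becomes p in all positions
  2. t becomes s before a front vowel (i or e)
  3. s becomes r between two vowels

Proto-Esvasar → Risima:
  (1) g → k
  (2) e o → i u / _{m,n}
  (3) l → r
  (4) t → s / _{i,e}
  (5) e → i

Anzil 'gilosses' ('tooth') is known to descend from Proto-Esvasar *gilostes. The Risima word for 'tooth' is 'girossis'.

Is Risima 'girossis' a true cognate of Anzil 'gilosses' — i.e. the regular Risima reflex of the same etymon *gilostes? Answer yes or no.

no

Derive the expected Risima reflex of *gilostes:
Risima: start from *gilostes.
  rule 1 (unconditioned shift): gilostes → kilostes
  rule 2: no change — kilostes
  rule 3 (unconditioned shift): kilostes → kirostes
  rule 4 (palatalisation): kirostes → kirosses
  rule 5 (vowel merger): kirosses → kirossis
  ⇒ Risima kirossis
The regular Risima reflex would be 'kirossis', but the attested form is 'girossis'. The correspondence is irregular, so they are not cognates (the Risima form has a different source).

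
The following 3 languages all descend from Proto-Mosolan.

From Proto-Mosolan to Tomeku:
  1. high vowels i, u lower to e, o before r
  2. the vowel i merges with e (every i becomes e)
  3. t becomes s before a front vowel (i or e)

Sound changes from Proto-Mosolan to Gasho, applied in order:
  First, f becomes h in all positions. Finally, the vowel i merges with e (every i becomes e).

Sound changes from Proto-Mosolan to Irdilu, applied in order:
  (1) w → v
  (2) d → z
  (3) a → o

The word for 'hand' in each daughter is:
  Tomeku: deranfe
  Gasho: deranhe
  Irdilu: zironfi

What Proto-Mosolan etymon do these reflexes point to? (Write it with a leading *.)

Position 6: Tomeku has f, Gasho has h, Irdilu has f. Tomeku preserves f here (none of its changes turn any other segment into f), so the proto-segment is *f.
Position 1: Tomeku has d, Gasho has d, Irdilu has z. Tomeku preserves d here (none of its changes turn any other segment into d), so the proto-segment is *d.
Verify the candidate proto-form against each daughter:
Tomeku: *diranfi > deranfi > deranfe  (by pre-rhotic lowering, vowel merger)
Gasho: start from *diranfi.
  rule 1 (unconditioned shift): diranfi → diranhi
  rule 2 (vowel merger): diranhi → deranhe
  ⇒ Gasho deranhe
Irdilu: *diranfi > ziranfi > zironfi  (by unconditioned shift, vowel merger)
Only *diranfi yields all of Tomeku deranfe, Gasho deranhe, Irdilu zironfi.

*diranfi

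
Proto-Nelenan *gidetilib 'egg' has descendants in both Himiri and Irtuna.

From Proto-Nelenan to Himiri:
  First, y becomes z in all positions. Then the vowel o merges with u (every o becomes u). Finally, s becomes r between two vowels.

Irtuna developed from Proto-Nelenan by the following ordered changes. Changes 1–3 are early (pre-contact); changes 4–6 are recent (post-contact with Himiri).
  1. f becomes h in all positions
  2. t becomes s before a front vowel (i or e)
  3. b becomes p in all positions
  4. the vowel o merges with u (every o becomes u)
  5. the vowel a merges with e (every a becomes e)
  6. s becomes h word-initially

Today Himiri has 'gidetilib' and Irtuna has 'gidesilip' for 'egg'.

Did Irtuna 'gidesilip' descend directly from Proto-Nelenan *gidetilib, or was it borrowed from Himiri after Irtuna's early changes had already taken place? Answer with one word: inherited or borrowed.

inherited

If inherited, *gidetilib would pass through all of Irtuna's changes:
Irtuna: start from *gidetilib.
  rule 1: no change — gidetilib
  rule 2 (palatalisation): gidetilib → gidesilib
  rule 3 (unconditioned shift): gidesilib → gidesilip
  rule 4: no change — gidesilip
  rule 5: no change — gidesilip
  rule 6: no change — gidesilip
  ⇒ Irtuna gidesilip
If borrowed from Himiri 'gidetilib' after the early changes, it would undergo only the recent ones:
  rule 4 (vowel merger): no change (gidetilib)
  rule 5 (vowel merger): no change (gidetilib)
  rule 6 (debuccalisation): no change (gidetilib)
  ⇒ as a loan: gidetilib
Irtuna 'gidesilip' matches the inherited outcome exactly, so it is an inherited cognate, not a loan.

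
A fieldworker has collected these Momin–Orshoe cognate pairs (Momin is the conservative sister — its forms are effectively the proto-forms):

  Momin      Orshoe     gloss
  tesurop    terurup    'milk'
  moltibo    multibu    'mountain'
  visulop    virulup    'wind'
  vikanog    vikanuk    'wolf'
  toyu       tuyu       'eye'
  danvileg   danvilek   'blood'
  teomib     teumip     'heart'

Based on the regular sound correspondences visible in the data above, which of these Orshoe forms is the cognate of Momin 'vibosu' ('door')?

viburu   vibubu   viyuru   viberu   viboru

viburu

moltibo ~ multibu, vikanog ~ vikanuk — Momin o corresponds to Orshoe u after a consonant, before a consonant other than r, m, n, p, b, f, v.
tesurop ~ terurup, visulop ~ virulup — Momin s corresponds to Orshoe r between vowels (before a back vowel).
Applying these to Momin 'vibosu':
  vibosu → vibusu   (o→u after a consonant, before a consonant other than r, m, n, p, b, f, v)
  vibusu → viburu   (s→r between vowels (before a back vowel))
So the Orshoe cognate is 'viburu'.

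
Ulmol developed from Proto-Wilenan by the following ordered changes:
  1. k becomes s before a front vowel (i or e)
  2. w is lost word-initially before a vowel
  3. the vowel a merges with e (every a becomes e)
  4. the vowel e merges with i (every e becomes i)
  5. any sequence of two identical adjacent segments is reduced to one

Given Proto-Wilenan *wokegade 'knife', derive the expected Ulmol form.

osigidi

Ulmol: *wokegade > wosegade > osegade > osegede > osigidi  (by palatalisation, glide loss, vowel merger, vowel merger)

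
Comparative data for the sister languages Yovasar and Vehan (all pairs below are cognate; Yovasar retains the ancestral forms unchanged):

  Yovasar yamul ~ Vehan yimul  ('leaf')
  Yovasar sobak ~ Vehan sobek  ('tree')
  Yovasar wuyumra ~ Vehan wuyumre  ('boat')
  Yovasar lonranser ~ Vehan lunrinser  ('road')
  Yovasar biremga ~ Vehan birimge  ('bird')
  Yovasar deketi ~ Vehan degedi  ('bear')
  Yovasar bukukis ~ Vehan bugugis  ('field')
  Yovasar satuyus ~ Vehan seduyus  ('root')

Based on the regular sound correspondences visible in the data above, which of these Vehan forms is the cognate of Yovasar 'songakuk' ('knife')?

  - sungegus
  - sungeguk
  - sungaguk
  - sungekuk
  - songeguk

lonranser ~ lunrinser — Yovasar o corresponds to Vehan u after a consonant, before a nasal.
sobak ~ sobek, satuyus ~ seduyus — Yovasar a corresponds to Vehan e after a consonant, before a consonant other than r, m, n, p, b, f, v.
bukukis ~ bugugis — Yovasar k corresponds to Vehan g between vowels (before a back vowel).
Applying these to Yovasar 'songakuk':
  songakuk → sungakuk   (o→u after a consonant, before a nasal)
  sungakuk → sungekuk   (a→e after a consonant, before a consonant other than r, m, n, p, b, f, v)
  sungekuk → sungeguk   (k→g between vowels (before a back vowel))
So the Vehan cognate is 'sungeguk'.

sungeguk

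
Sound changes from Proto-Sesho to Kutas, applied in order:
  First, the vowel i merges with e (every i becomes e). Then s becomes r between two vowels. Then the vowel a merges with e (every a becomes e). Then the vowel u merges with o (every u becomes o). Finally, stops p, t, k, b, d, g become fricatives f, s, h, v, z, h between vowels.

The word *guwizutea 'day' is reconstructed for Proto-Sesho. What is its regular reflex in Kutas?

Kutas: *guwizutea > guwezutea > guwezutee > gowezotee > gowezosee  (by vowel merger, vowel merger, vowel merger, intervocalic lenition)

gowezosee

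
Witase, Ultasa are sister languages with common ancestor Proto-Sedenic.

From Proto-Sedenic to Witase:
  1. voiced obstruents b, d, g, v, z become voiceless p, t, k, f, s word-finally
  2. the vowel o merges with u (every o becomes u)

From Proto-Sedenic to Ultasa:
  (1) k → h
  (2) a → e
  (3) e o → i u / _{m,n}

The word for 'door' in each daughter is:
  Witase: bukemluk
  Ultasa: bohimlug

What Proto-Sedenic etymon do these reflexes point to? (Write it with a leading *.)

*bokemlug

Position 2: Witase has u, Ultasa has o. Ultasa preserves o here (none of its changes turn any other segment into o), so the proto-segment is *o.
Position 3: Witase has k, Ultasa has h. Taking the neighbouring segments as reconstructed: Witase k can only go back to *k; Ultasa h could go back to *k or *h — the one source consistent with every daughter is *k.
Verify the candidate proto-form against each daughter:
Witase: start from *bokemlug.
  rule 1 (final devoicing): bokemlug → bokemluk
  rule 2 (vowel merger): bokemluk → bukemluk
  ⇒ Witase bukemluk
Ultasa: *bokemlug
  bokemlug → bohemlug   [unconditioned shift]
  bohemlug (rule 2 does not apply)
  bohemlug → bohimlug   [pre-nasal raising]
  giving Ultasa bohimlug.
No other proto-form is consistent with every reflex, so the reconstruction is *bokemlug.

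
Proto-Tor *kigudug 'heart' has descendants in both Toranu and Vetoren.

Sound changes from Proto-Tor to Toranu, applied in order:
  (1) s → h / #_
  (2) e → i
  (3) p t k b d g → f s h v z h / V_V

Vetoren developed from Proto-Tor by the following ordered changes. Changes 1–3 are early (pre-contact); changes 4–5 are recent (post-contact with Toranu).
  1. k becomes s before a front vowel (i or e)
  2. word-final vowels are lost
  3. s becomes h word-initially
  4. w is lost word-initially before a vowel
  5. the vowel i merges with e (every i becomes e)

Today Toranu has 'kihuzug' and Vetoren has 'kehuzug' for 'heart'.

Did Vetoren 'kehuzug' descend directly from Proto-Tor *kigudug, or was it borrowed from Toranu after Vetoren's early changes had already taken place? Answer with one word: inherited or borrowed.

If inherited, *kigudug would pass through all of Vetoren's changes:
Vetoren: *kigudug > sigudug > higudug > hegudug  (by palatalisation, debuccalisation, vowel merger)
If borrowed from Toranu 'kihuzug' after the early changes, it would undergo only the recent ones:
  rule 4 (glide loss): no change (kihuzug)
  rule 5 (vowel merger): kihuzug → kehuzug
  ⇒ as a loan: kehuzug
Vetoren 'kehuzug' matches the loan outcome 'kehuzug', not the inherited 'hegudug' — it skipped the early Vetoren changes, so it was borrowed from Toranu.

borrowed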